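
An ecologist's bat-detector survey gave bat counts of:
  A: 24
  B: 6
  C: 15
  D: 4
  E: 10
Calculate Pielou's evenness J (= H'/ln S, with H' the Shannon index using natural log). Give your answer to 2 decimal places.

0.89

Total N = 24+6+15+4+10 = 59, so the proportions are 0.4068, 0.1017, 0.2542, 0.0678, 0.1695 (working shown to 4 dp, full precision carried).
H' = −Σ pᵢ ln pᵢ = −((-0.3659) + (-0.2325) + (-0.3482) + (-0.1825) + (-0.3008)) = 1.4298.
With S = 5 species, ln S = 1.6094, so J = 1.4298/1.6094 = 0.8884, i.e. 0.89 to 2 decimal places.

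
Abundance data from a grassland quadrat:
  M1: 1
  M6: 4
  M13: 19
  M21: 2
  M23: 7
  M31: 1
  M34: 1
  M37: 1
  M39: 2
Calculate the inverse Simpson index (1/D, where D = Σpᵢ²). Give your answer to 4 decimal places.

3.2968

Total N = 1+4+19+2+7+1+1+1+2 = 38, so the proportions are 0.02631579, 0.10526316, 0.5, 0.05263158, 0.18421053, 0.02631579, 0.02631579, 0.02631579, 0.05263158 (working shown to 8 dp, full precision carried).
D = 0.02631579² + 0.10526316² + 0.5² + 0.05263158² + 0.18421053² + 0.02631579² + 0.02631579² + 0.02631579² + 0.05263158² = 0.00069252 + 0.01108033 + 0.25000000 + 0.00277008 + 0.03393352 + 0.00069252 + 0.00069252 + 0.00069252 + 0.00277008 = 0.30332410.
So 1/D = 3.296804, i.e. 3.2968 to 4 decimal places.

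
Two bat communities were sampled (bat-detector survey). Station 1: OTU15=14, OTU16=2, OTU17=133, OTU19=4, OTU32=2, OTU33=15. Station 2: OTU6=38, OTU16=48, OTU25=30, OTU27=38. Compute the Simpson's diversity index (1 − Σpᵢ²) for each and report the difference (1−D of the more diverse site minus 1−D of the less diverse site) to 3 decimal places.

0.371

Station 1: N=170, proportions 0.08235, 0.01176, 0.78235, 0.02353, 0.01176, 0.08824, giving 1−D = 0.37253 (working shown to 5 dp, full precision carried).
Station 2: N=154, proportions 0.24675, 0.31169, 0.19481, 0.24675, giving 1−D = 0.74313.
Difference = |0.37253 − 0.74313| = 0.37060, i.e. 0.371 to 3 decimal places.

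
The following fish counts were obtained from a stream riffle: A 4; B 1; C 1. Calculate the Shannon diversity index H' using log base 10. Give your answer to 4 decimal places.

0.3768

Total N = 4+1+1 = 6, so the proportions are 0.666667, 0.166667, 0.166667 (working shown to 6 dp, full precision carried).
Each pᵢ log₁₀ pᵢ term: 0.666667×(-0.176091)=-0.117394, 0.166667×(-0.778151)=-0.129692, 0.166667×(-0.778151)=-0.129692.
Sum = -0.376778, so H' = 0.3768.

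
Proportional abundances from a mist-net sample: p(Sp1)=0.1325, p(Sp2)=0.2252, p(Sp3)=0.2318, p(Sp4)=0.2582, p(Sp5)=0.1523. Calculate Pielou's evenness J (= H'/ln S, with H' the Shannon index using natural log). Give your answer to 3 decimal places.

0.981

H' = −Σ pᵢ ln pᵢ = −((-0.26781) + (-0.33572) + (-0.33886) + (-0.34961) + (-0.28661)) = 1.57861 (working shown to 5 dp, full precision carried).
With S = 5 species, ln S = 1.60944, so J = 1.57861/1.60944 = 0.98085, i.e. 0.981 to 3 decimal places.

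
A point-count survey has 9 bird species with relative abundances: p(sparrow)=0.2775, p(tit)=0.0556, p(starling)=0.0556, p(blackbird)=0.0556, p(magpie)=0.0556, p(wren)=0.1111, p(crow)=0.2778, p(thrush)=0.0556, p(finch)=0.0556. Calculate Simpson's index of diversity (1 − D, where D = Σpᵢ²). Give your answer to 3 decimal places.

0.815

D = 0.2775² + 0.0556² + 0.0556² + 0.0556² + 0.0556² + 0.1111² + 0.2778² + 0.0556² + 0.0556² = 0.07701 + 0.00309 + 0.00309 + 0.00309 + 0.00309 + 0.01234 + 0.07717 + 0.00309 + 0.00309 = 0.18507 (working shown to 5 dp, full precision carried).
So 1 − D = 0.81493, i.e. 0.815 to 3 decimal places.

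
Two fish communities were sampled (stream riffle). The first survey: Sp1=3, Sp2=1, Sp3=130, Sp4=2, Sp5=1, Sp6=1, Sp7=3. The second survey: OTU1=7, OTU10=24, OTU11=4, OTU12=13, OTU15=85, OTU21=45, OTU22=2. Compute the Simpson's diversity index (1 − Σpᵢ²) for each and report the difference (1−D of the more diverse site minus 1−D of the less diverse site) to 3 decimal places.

0.541

The first survey: N=141, proportions 0.02128, 0.00709, 0.92199, 0.01418, 0.00709, 0.00709, 0.02128, giving 1−D = 0.14868 (working shown to 5 dp, full precision carried).
The second survey: N=180, proportions 0.03889, 0.13333, 0.02222, 0.07222, 0.47222, 0.25, 0.01111, giving 1−D = 0.68938.
Difference = |0.14868 − 0.68938| = 0.54070, i.e. 0.541 to 3 decimal places.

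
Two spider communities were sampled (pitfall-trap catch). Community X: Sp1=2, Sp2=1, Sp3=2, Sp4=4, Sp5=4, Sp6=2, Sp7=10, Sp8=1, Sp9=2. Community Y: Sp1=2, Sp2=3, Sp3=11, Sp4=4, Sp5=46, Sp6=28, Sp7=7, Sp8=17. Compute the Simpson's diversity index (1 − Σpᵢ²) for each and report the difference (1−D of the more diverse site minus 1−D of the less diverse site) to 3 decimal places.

Community X: N=28, proportions 0.07143, 0.03571, 0.07143, 0.14286, 0.14286, 0.07143, 0.35714, 0.03571, 0.07143, giving 1−D = 0.80867 (working shown to 5 dp, full precision carried).
Community Y: N=118, proportions 0.01695, 0.02542, 0.09322, 0.0339, 0.38983, 0.23729, 0.05932, 0.14407, giving 1−D = 0.75668.
Difference = |0.80867 − 0.75668| = 0.05199, i.e. 0.052 to 3 decimal places.

0.052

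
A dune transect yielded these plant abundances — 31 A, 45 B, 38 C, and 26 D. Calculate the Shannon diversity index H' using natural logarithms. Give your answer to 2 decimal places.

1.37

Total N = 31+45+38+26 = 140, so the proportions are 0.2214, 0.3214, 0.2714, 0.1857 (working shown to 4 dp, full precision carried).
Each pᵢ ln pᵢ term: 0.2214×(-1.5077)=-0.3338, 0.3214×(-1.1350)=-0.3648, 0.2714×(-1.3041)=-0.3540, 0.1857×(-1.6835)=-0.3127.
Sum = -1.3653, so H' = 1.37.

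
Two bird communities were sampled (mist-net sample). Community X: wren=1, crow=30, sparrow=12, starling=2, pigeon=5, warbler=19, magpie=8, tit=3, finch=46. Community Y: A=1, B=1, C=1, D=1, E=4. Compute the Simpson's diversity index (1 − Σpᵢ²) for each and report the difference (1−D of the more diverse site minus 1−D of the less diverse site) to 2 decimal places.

Community X: N=126, proportions 0.0079, 0.2381, 0.0952, 0.0159, 0.0397, 0.1508, 0.0635, 0.0238, 0.3651, giving 1−D = 0.7717 (working shown to 4 dp, full precision carried).
Community Y: N=8, proportions 0.125, 0.125, 0.125, 0.125, 0.5, giving 1−D = 0.6875.
Difference = |0.7717 − 0.6875| = 0.0842, i.e. 0.08 to 2 decimal places.

0.08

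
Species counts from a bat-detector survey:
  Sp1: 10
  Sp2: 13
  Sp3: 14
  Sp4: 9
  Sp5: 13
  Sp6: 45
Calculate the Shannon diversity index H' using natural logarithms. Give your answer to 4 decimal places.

1.5892

Total N = 10+13+14+9+13+45 = 104, so the proportions are 0.096154, 0.125, 0.134615, 0.086538, 0.125, 0.432692 (working shown to 6 dp, full precision carried).
Each pᵢ ln pᵢ term: 0.096154×(-2.341806)=-0.225174, 0.125×(-2.079442)=-0.259930, 0.134615×(-2.005334)=-0.269949, 0.086538×(-2.447166)=-0.211774, 0.125×(-2.079442)=-0.259930, 0.432692×(-0.837728)=-0.362479.
Sum = -1.589235, so H' = 1.5892.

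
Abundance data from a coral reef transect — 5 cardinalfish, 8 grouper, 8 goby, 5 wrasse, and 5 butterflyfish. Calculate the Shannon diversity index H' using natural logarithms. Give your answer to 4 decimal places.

Total N = 5+8+8+5+5 = 31, so the proportions are 0.16129, 0.258065, 0.258065, 0.16129, 0.16129 (working shown to 6 dp, full precision carried).
Each pᵢ ln pᵢ term: 0.16129×(-1.824549)=-0.294282, 0.258065×(-1.354546)=-0.349560, 0.258065×(-1.354546)=-0.349560, 0.16129×(-1.824549)=-0.294282, 0.16129×(-1.824549)=-0.294282.
Sum = -1.581967, so H' = 1.5820.

1.5820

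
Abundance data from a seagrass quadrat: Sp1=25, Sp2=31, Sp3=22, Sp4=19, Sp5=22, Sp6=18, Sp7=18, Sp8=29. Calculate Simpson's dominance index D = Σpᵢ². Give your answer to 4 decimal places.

Total N = 25+31+22+19+22+18+18+29 = 184, so the proportions are 0.13587, 0.168478, 0.119565, 0.103261, 0.119565, 0.097826, 0.097826, 0.157609 (working shown to 6 dp, full precision carried).
D = 0.13587² + 0.168478² + 0.119565² + 0.103261² + 0.119565² + 0.097826² + 0.097826² + 0.157609² = 0.018461 + 0.028385 + 0.014296 + 0.010663 + 0.014296 + 0.009570 + 0.009570 + 0.024841 = 0.130080.
To 4 decimal places, D = 0.1301.

0.1301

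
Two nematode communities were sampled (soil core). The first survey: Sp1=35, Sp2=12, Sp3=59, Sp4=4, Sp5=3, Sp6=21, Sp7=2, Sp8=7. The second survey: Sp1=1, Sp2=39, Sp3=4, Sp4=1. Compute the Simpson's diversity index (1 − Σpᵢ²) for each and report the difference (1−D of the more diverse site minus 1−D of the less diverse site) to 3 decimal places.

0.497

The first survey: N=143, proportions 0.24476, 0.08392, 0.41259, 0.02797, 0.02098, 0.14685, 0.01399, 0.04895, giving 1−D = 0.73744 (working shown to 5 dp, full precision carried).
The second survey: N=45, proportions 0.02222, 0.86667, 0.08889, 0.02222, giving 1−D = 0.24000.
Difference = |0.73744 − 0.24000| = 0.49744, i.e. 0.497 to 3 decimal places.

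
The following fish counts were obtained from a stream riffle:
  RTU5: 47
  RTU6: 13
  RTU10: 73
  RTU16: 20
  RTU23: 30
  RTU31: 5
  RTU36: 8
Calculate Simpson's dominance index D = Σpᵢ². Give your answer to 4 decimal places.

Total N = 47+13+73+20+30+5+8 = 196, so the proportions are 0.239796, 0.066327, 0.372449, 0.102041, 0.153061, 0.02551, 0.040816 (working shown to 6 dp, full precision carried).
D = 0.239796² + 0.066327² + 0.372449² + 0.102041² + 0.153061² + 0.02551² + 0.040816² = 0.057502 + 0.004399 + 0.138718 + 0.010412 + 0.023428 + 0.000651 + 0.001666 = 0.236776.
To 4 decimal places, D = 0.2368.

0.2368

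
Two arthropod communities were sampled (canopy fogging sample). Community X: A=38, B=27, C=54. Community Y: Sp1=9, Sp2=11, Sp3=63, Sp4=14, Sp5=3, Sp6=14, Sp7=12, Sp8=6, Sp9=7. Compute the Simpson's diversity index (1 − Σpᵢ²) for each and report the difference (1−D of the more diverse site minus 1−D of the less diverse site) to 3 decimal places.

0.111

Community X: N=119, proportions 0.31933, 0.22689, 0.45378, giving 1−D = 0.64063 (working shown to 5 dp, full precision carried).
Community Y: N=139, proportions 0.06475, 0.07914, 0.45324, 0.10072, 0.02158, 0.10072, 0.08633, 0.04317, 0.05036, giving 1−D = 0.75151.
Difference = |0.64063 − 0.75151| = 0.11088, i.e. 0.111 to 3 decimal places.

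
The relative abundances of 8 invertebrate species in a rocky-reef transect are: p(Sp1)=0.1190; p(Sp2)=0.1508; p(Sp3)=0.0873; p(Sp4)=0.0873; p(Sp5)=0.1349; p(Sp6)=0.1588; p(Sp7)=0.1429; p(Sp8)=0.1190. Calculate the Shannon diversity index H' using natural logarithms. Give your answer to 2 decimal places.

2.06

Each pᵢ ln pᵢ term (working shown to 4 dp, full precision carried): 0.119×(-2.1286)=-0.2533, 0.1508×(-1.8918)=-0.2853, 0.0873×(-2.4384)=-0.2129, 0.0873×(-2.4384)=-0.2129, 0.1349×(-2.0032)=-0.2702, 0.1588×(-1.8401)=-0.2922, 0.1429×(-1.9456)=-0.2780, 0.119×(-2.1286)=-0.2533.
Sum = -2.0581, so H' = 2.06.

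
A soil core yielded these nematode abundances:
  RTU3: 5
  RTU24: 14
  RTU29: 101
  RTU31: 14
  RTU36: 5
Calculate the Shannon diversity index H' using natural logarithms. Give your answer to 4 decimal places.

0.9336

Total N = 5+14+101+14+5 = 139, so the proportions are 0.035971, 0.100719, 0.726619, 0.100719, 0.035971 (working shown to 6 dp, full precision carried).
Each pᵢ ln pᵢ term: 0.035971×(-3.325036)=-0.119606, 0.100719×(-2.295417)=-0.231193, 0.726619×(-0.319353)=-0.232048, 0.100719×(-2.295417)=-0.231193, 0.035971×(-3.325036)=-0.119606.
Sum = -0.933645, so H' = 0.9336.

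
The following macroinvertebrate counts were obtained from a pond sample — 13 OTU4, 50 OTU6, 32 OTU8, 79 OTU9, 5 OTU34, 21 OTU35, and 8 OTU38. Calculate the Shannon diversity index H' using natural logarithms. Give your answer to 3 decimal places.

Total N = 13+50+32+79+5+21+8 = 208, so the proportions are 0.0625, 0.24038, 0.15385, 0.37981, 0.02404, 0.10096, 0.03846 (working shown to 5 dp, full precision carried).
Each pᵢ ln pᵢ term: 0.0625×(-2.77259)=-0.17329, 0.24038×(-1.42552)=-0.34267, 0.15385×(-1.87180)=-0.28797, 0.37981×(-0.96809)=-0.36769, 0.02404×(-3.72810)=-0.08962, 0.10096×(-2.29302)=-0.23151, 0.03846×(-3.25810)=-0.12531.
Sum = -1.61805, so H' = 1.618.

1.618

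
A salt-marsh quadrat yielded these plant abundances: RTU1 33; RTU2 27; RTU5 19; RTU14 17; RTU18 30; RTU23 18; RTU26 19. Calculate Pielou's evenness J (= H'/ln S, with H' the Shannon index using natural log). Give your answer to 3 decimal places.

0.983

Total N = 33+27+19+17+30+18+19 = 163, so the proportions are 0.20245, 0.16564, 0.11656, 0.10429, 0.18405, 0.11043, 0.11656 (working shown to 5 dp, full precision carried).
H' = −Σ pᵢ ln pᵢ = −((-0.32337) + (-0.29781) + (-0.25053) + (-0.23576) + (-0.31151) + (-0.24332) + (-0.25053)) = 1.91284.
With S = 7 species, ln S = 1.94591, so J = 1.91284/1.94591 = 0.98301, i.e. 0.983 to 3 decimal places.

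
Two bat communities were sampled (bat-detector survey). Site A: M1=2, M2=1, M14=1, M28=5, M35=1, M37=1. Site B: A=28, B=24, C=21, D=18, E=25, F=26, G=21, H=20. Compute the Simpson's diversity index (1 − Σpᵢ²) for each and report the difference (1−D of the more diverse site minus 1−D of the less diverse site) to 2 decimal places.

Site A: N=11, proportions 0.1818, 0.0909, 0.0909, 0.4545, 0.0909, 0.0909, giving 1−D = 0.7273 (working shown to 4 dp, full precision carried).
Site B: N=183, proportions 0.153, 0.1311, 0.1148, 0.0984, 0.1366, 0.1421, 0.1148, 0.1093, giving 1−D = 0.8726.
Difference = |0.7273 − 0.8726| = 0.1453, i.e. 0.15 to 2 decimal places.

0.15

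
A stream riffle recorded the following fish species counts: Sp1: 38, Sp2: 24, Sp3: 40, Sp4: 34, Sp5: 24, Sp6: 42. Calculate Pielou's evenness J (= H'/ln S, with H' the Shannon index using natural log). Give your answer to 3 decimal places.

0.987

Total N = 38+24+40+34+24+42 = 202, so the proportions are 0.18812, 0.11881, 0.19802, 0.16832, 0.11881, 0.20792 (working shown to 5 dp, full precision carried).
H' = −Σ pᵢ ln pᵢ = −((-0.31429) + (-0.25309) + (-0.32067) + (-0.29992) + (-0.25309) + (-0.32656)) = 1.76763.
With S = 6 species, ln S = 1.79176, so J = 1.76763/1.79176 = 0.98653, i.e. 0.987 to 3 decimal places.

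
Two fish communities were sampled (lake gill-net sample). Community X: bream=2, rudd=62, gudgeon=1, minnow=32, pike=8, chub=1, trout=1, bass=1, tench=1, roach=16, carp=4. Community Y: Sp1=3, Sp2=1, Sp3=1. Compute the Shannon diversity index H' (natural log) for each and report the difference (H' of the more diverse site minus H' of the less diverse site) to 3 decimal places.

Community X: N=129, proportions 0.0155, 0.48062, 0.00775, 0.24806, 0.06202, 0.00775, 0.00775, 0.00775, 0.00775, 0.12403, 0.03101, giving H' = 1.48993 (working shown to 5 dp, full precision carried).
Community Y: N=5, proportions 0.6, 0.2, 0.2, giving H' = 0.95027.
Difference = |1.48993 − 0.95027| = 0.53966, i.e. 0.540 to 3 decimal places.

0.540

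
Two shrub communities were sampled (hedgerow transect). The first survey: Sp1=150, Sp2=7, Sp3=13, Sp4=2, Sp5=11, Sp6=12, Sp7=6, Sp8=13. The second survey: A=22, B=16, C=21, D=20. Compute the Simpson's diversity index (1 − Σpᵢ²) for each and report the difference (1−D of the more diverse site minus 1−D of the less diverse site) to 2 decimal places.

The first survey: N=214, proportions 0.7009, 0.0327, 0.0607, 0.0093, 0.0514, 0.0561, 0.028, 0.0607, giving 1−D = 0.4936 (working shown to 4 dp, full precision carried).
The second survey: N=79, proportions 0.2785, 0.2025, 0.2658, 0.2532, giving 1−D = 0.7467.
Difference = |0.4936 − 0.7467| = 0.2531, i.e. 0.25 to 2 decimal places.

0.25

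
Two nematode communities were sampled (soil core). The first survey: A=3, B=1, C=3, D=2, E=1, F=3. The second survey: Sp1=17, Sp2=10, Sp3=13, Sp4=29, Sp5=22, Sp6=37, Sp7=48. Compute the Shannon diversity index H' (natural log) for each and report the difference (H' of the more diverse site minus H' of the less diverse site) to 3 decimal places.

0.123

The first survey: N=13, proportions 0.23077, 0.07692, 0.23077, 0.15385, 0.07692, 0.23077, giving H' = 1.69773 (working shown to 5 dp, full precision carried).
The second survey: N=176, proportions 0.09659, 0.05682, 0.07386, 0.16477, 0.125, 0.21023, 0.27273, giving H' = 1.82042.
Difference = |1.69773 − 1.82042| = 0.12269, i.e. 0.123 to 3 decimal places.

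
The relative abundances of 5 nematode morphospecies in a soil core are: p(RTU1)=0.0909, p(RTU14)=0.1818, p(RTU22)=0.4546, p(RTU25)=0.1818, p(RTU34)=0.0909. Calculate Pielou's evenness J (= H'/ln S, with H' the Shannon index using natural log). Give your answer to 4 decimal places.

H' = −Σ pᵢ ln pᵢ = −((-0.217978) + (-0.309941) + (-0.358378) + (-0.309941) + (-0.217978)) = 1.414216 (working shown to 6 dp, full precision carried).
With S = 5 species, ln S = 1.609438, so J = 1.414216/1.609438 = 0.878702, i.e. 0.8787 to 4 decimal places.

0.8787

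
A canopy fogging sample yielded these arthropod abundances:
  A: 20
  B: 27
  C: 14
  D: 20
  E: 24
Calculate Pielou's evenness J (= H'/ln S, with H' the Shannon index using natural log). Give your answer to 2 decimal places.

0.99

Total N = 20+27+14+20+24 = 105, so the proportions are 0.1905, 0.2571, 0.1333, 0.1905, 0.2286 (working shown to 4 dp, full precision carried).
H' = −Σ pᵢ ln pᵢ = −((-0.3159) + (-0.3492) + (-0.2687) + (-0.3159) + (-0.3374)) = 1.5869.
With S = 5 species, ln S = 1.6094, so J = 1.5869/1.6094 = 0.9860, i.e. 0.99 to 2 decimal places.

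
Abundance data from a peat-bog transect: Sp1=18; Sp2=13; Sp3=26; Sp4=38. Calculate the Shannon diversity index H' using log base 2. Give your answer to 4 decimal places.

Total N = 18+13+26+38 = 95, so the proportions are 0.189474, 0.136842, 0.273684, 0.4 (working shown to 6 dp, full precision carried).
Each pᵢ log₂ pᵢ term: 0.189474×(-2.399931)=-0.454724, 0.136842×(-2.869416)=-0.392657, 0.273684×(-1.869416)=-0.511630, 0.4×(-1.321928)=-0.528771.
Sum = -1.887781, so H' = 1.8878.

1.8878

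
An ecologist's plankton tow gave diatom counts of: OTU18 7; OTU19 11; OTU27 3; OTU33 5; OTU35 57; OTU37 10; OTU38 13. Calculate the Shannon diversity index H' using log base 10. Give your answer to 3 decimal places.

0.640

Total N = 7+11+3+5+57+10+13 = 106, so the proportions are 0.06604, 0.10377, 0.0283, 0.04717, 0.53774, 0.09434, 0.12264 (working shown to 5 dp, full precision carried).
Each pᵢ log₁₀ pᵢ term: 0.06604×(-1.18021)=-0.07794, 0.10377×(-0.98391)=-0.10210, 0.0283×(-1.54818)=-0.04382, 0.04717×(-1.32634)=-0.06256, 0.53774×(-0.26943)=-0.14488, 0.09434×(-1.02531)=-0.09673, 0.12264×(-0.91136)=-0.11177.
Sum = -0.63980, so H' = 0.640.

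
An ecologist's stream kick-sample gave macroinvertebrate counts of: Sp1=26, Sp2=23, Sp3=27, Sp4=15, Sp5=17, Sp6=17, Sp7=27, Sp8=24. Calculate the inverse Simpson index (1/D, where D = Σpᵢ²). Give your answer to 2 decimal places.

Total N = 26+23+27+15+17+17+27+24 = 176, so the proportions are 0.147727, 0.130682, 0.153409, 0.085227, 0.096591, 0.096591, 0.153409, 0.136364 (working shown to 6 dp, full precision carried).
D = 0.147727² + 0.130682² + 0.153409² + 0.085227² + 0.096591² + 0.096591² + 0.153409² + 0.136364² = 0.021823 + 0.017078 + 0.023534 + 0.007264 + 0.009330 + 0.009330 + 0.023534 + 0.018595 = 0.130488.
So 1/D = 7.6635, i.e. 7.66 to 2 decimal places.

7.66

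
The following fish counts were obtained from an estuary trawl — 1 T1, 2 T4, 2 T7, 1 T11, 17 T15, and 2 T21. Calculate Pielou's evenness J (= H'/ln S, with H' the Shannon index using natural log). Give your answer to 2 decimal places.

Total N = 1+2+2+1+17+2 = 25, so the proportions are 0.04, 0.08, 0.08, 0.04, 0.68, 0.08 (working shown to 4 dp, full precision carried).
H' = −Σ pᵢ ln pᵢ = −((-0.1288) + (-0.2021) + (-0.2021) + (-0.1288) + (-0.2623) + (-0.2021)) = 1.1259.
With S = 6 species, ln S = 1.7918, so J = 1.1259/1.7918 = 0.6284, i.e. 0.63 to 2 decimal places.

0.63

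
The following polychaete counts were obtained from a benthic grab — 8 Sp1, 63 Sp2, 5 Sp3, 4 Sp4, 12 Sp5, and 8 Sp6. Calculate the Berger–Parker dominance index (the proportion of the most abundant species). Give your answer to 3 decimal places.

Total N = 8+63+5+4+12+8 = 100, so the proportions are 0.08, 0.63, 0.05, 0.04, 0.12, 0.08 (working shown to 5 dp, full precision carried).
The largest proportion is 0.63, i.e. d = 0.630 to 3 decimal places.

0.630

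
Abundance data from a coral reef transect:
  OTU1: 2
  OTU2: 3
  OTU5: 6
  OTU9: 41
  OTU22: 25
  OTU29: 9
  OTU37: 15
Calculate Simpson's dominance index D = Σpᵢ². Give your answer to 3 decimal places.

Total N = 2+3+6+41+25+9+15 = 101, so the proportions are 0.0198, 0.0297, 0.05941, 0.40594, 0.24752, 0.08911, 0.14851 (working shown to 5 dp, full precision carried).
D = 0.0198² + 0.0297² + 0.05941² + 0.40594² + 0.24752² + 0.08911² + 0.14851² = 0.00039 + 0.00088 + 0.00353 + 0.16479 + 0.06127 + 0.00794 + 0.02206 = 0.26086.
To 3 decimal places, D = 0.261.

0.261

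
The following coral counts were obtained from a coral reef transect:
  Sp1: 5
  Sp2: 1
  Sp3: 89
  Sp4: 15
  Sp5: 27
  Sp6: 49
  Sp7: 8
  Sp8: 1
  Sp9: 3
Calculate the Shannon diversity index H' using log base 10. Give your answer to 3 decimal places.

0.656

Total N = 5+1+89+15+27+49+8+1+3 = 198, so the proportions are 0.025253, 0.005051, 0.449495, 0.075758, 0.136364, 0.247475, 0.040404, 0.005051, 0.015152 (working shown to 6 dp, full precision carried).
Each pᵢ log₁₀ pᵢ term: 0.025253×(-1.597695)=-0.040346, 0.005051×(-2.296665)=-0.011599, 0.449495×(-0.347275)=-0.156098, 0.075758×(-1.120574)=-0.084892, 0.136364×(-0.865301)=-0.117996, 0.247475×(-0.606469)=-0.150086, 0.040404×(-1.393575)=-0.056306, 0.005051×(-2.296665)=-0.011599, 0.015152×(-1.819544)=-0.027569.
Sum = -0.656491, so H' = 0.656.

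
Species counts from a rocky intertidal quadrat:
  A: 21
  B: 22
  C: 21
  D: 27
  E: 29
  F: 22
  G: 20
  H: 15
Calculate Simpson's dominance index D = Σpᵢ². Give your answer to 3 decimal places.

Total N = 21+22+21+27+29+22+20+15 = 177, so the proportions are 0.11864, 0.12429, 0.11864, 0.15254, 0.16384, 0.12429, 0.11299, 0.08475 (working shown to 5 dp, full precision carried).
D = 0.11864² + 0.12429² + 0.11864² + 0.15254² + 0.16384² + 0.12429² + 0.11299² + 0.08475² = 0.01408 + 0.01545 + 0.01408 + 0.02327 + 0.02684 + 0.01545 + 0.01277 + 0.00718 = 0.12911.
To 3 decimal places, D = 0.129.

0.129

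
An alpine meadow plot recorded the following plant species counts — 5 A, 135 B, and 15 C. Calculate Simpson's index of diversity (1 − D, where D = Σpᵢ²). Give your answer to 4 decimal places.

Total N = 5+135+15 = 155, so the proportions are 0.032258, 0.870968, 0.096774 (working shown to 6 dp, full precision carried).
D = 0.032258² + 0.870968² + 0.096774² = 0.001041 + 0.758585 + 0.009365 = 0.768991.
So 1 − D = 0.231009, i.e. 0.2310 to 4 decimal places.

0.2310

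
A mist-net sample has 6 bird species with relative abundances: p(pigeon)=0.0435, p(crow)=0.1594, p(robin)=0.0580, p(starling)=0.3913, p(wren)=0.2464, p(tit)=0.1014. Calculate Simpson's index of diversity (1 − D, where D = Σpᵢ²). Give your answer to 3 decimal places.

0.745

D = 0.0435² + 0.1594² + 0.058² + 0.3913² + 0.2464² + 0.1014² = 0.00189 + 0.02541 + 0.00336 + 0.15312 + 0.06071 + 0.01028 = 0.25478 (working shown to 5 dp, full precision carried).
So 1 − D = 0.74522, i.e. 0.745 to 3 decimal places.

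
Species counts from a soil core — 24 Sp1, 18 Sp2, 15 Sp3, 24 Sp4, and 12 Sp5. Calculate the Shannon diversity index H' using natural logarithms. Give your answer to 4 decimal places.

Total N = 24+18+15+24+12 = 93, so the proportions are 0.258065, 0.193548, 0.16129, 0.258065, 0.129032 (working shown to 6 dp, full precision carried).
Each pᵢ ln pᵢ term: 0.258065×(-1.354546)=-0.349560, 0.193548×(-1.642228)=-0.317851, 0.16129×(-1.824549)=-0.294282, 0.258065×(-1.354546)=-0.349560, 0.129032×(-2.047693)=-0.264218.
Sum = -1.575471, so H' = 1.5755.

1.5755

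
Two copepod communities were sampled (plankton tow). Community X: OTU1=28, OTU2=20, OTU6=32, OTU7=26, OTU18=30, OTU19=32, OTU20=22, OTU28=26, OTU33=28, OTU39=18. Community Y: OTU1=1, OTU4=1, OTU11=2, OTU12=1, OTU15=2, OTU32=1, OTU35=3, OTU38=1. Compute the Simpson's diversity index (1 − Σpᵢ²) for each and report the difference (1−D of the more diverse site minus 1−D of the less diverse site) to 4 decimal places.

0.0497

Community X: N=262, proportions 0.10687, 0.076336, 0.122137, 0.099237, 0.114504, 0.122137, 0.083969, 0.099237, 0.10687, 0.068702, giving 1−D = 0.896917 (working shown to 6 dp, full precision carried).
Community Y: N=12, proportions 0.083333, 0.083333, 0.166667, 0.083333, 0.166667, 0.083333, 0.25, 0.083333, giving 1−D = 0.847222.
Difference = |0.896917 − 0.847222| = 0.049695, i.e. 0.0497 to 4 decimal places.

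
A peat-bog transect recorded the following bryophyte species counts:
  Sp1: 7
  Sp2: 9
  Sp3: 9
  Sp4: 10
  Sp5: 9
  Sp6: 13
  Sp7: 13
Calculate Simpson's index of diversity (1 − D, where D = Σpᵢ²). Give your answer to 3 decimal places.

0.851

Total N = 7+9+9+10+9+13+13 = 70, so the proportions are 0.1, 0.12857, 0.12857, 0.14286, 0.12857, 0.18571, 0.18571 (working shown to 5 dp, full precision carried).
D = 0.1² + 0.12857² + 0.12857² + 0.14286² + 0.12857² + 0.18571² + 0.18571² = 0.01000 + 0.01653 + 0.01653 + 0.02041 + 0.01653 + 0.03449 + 0.03449 = 0.14898.
So 1 − D = 0.85102, i.e. 0.851 to 3 decimal places.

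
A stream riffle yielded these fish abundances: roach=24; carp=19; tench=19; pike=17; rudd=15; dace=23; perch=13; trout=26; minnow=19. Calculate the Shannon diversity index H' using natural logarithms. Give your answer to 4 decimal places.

Total N = 24+19+19+17+15+23+13+26+19 = 175, so the proportions are 0.137143, 0.108571, 0.108571, 0.097143, 0.085714, 0.131429, 0.074286, 0.148571, 0.108571 (working shown to 6 dp, full precision carried).
Each pᵢ ln pᵢ term: 0.137143×(-1.986732)=-0.272466, 0.108571×(-2.220347)=-0.241066, 0.108571×(-2.220347)=-0.241066, 0.097143×(-2.331573)=-0.226496, 0.085714×(-2.456736)=-0.210577, 0.131429×(-2.029292)=-0.266707, 0.074286×(-2.599837)=-0.193131, 0.148571×(-1.906689)=-0.283280, 0.108571×(-2.220347)=-0.241066.
Sum = -2.175855, so H' = 2.1759.

2.1759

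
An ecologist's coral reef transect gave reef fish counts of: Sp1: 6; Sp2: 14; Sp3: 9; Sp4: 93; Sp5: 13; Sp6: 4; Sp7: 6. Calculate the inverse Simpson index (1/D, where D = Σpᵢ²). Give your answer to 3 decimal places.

2.290

Total N = 6+14+9+93+13+4+6 = 145, so the proportions are 0.041379, 0.096552, 0.062069, 0.641379, 0.089655, 0.027586, 0.041379 (working shown to 6 dp, full precision carried).
D = 0.041379² + 0.096552² + 0.062069² + 0.641379² + 0.089655² + 0.027586² + 0.041379² = 0.001712 + 0.009322 + 0.003853 + 0.411367 + 0.008038 + 0.000761 + 0.001712 = 0.436766.
So 1/D = 2.28956, i.e. 2.290 to 3 decimal places.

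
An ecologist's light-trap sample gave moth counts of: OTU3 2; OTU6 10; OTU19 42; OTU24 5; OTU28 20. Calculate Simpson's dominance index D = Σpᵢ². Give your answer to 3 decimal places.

Total N = 2+10+42+5+20 = 79, so the proportions are 0.02532, 0.12658, 0.53165, 0.06329, 0.25316 (working shown to 5 dp, full precision carried).
D = 0.02532² + 0.12658² + 0.53165² + 0.06329² + 0.25316² = 0.00064 + 0.01602 + 0.28265 + 0.00401 + 0.06409 = 0.36741.
To 3 decimal places, D = 0.367.

0.367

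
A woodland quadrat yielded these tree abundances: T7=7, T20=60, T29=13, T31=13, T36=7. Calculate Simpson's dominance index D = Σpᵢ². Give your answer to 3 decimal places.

0.404

Total N = 7+60+13+13+7 = 100, so the proportions are 0.07, 0.6, 0.13, 0.13, 0.07 (working shown to 5 dp, full precision carried).
D = 0.07² + 0.6² + 0.13² + 0.13² + 0.07² = 0.00490 + 0.36000 + 0.01690 + 0.01690 + 0.00490 = 0.40360.
To 3 decimal places, D = 0.404.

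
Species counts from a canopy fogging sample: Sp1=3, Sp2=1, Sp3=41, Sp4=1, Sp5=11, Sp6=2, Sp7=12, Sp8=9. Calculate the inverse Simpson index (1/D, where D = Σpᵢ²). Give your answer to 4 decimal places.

Total N = 3+1+41+1+11+2+12+9 = 80, so the proportions are 0.0375, 0.0125, 0.5125, 0.0125, 0.1375, 0.025, 0.15, 0.1125 (working shown to 7 dp, full precision carried).
D = 0.0375² + 0.0125² + 0.5125² + 0.0125² + 0.1375² + 0.025² + 0.15² + 0.1125² = 0.0014062 + 0.0001563 + 0.2626562 + 0.0001563 + 0.0189063 + 0.0006250 + 0.0225000 + 0.0126563 = 0.3190625.
So 1/D = 3.134182, i.e. 3.1342 to 4 decimal places.

3.1342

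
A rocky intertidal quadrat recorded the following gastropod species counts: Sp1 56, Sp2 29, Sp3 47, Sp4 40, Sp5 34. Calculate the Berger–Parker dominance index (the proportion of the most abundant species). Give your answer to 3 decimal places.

0.272

Total N = 56+29+47+40+34 = 206, so the proportions are 0.27184, 0.14078, 0.22816, 0.19417, 0.16505 (working shown to 5 dp, full precision carried).
The largest proportion is 0.27184, i.e. d = 0.272 to 3 decimal places.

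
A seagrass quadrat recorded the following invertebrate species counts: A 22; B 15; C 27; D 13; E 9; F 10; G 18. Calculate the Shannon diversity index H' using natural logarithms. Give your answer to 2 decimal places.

1.88

Total N = 22+15+27+13+9+10+18 = 114, so the proportions are 0.193, 0.1316, 0.2368, 0.114, 0.0789, 0.0877, 0.1579 (working shown to 4 dp, full precision carried).
Each pᵢ ln pᵢ term: 0.193×(-1.6452)=-0.3175, 0.1316×(-2.0281)=-0.2669, 0.2368×(-1.4404)=-0.3411, 0.114×(-2.1712)=-0.2476, 0.0789×(-2.5390)=-0.2004, 0.0877×(-2.4336)=-0.2135, 0.1579×(-1.8458)=-0.2914.
Sum = -1.8785, so H' = 1.88.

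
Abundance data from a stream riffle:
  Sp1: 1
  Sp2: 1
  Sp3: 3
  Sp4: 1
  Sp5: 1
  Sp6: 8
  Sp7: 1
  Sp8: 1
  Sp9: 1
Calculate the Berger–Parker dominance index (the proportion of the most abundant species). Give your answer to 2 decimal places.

Total N = 1+1+3+1+1+8+1+1+1 = 18, so the proportions are 0.0556, 0.0556, 0.1667, 0.0556, 0.0556, 0.4444, 0.0556, 0.0556, 0.0556 (working shown to 4 dp, full precision carried).
The largest proportion is 0.4444, i.e. d = 0.44 to 2 decimal places.

0.44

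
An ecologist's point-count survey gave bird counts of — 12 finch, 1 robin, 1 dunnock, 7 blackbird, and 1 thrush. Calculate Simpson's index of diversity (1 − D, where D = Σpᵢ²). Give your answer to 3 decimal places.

0.595

Total N = 12+1+1+7+1 = 22, so the proportions are 0.54545, 0.04545, 0.04545, 0.31818, 0.04545 (working shown to 5 dp, full precision carried).
D = 0.54545² + 0.04545² + 0.04545² + 0.31818² + 0.04545² = 0.29752 + 0.00207 + 0.00207 + 0.10124 + 0.00207 = 0.40496.
So 1 − D = 0.59504, i.e. 0.595 to 3 decimal places.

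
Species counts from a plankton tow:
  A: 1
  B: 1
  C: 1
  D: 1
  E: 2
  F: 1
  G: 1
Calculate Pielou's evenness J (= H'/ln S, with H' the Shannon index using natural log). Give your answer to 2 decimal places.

0.98

Total N = 1+1+1+1+2+1+1 = 8, so the proportions are 0.125, 0.125, 0.125, 0.125, 0.25, 0.125, 0.125 (working shown to 4 dp, full precision carried).
H' = −Σ pᵢ ln pᵢ = −((-0.2599) + (-0.2599) + (-0.2599) + (-0.2599) + (-0.3466) + (-0.2599) + (-0.2599)) = 1.9062.
With S = 7 species, ln S = 1.9459, so J = 1.9062/1.9459 = 0.9796, i.e. 0.98 to 2 decimal places.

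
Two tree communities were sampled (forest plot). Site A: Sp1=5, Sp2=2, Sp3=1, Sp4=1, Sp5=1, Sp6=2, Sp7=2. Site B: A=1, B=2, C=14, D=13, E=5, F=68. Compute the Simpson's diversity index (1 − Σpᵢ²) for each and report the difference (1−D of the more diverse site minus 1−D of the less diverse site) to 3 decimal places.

0.269

Site A: N=14, proportions 0.35714, 0.14286, 0.07143, 0.07143, 0.07143, 0.14286, 0.14286, giving 1−D = 0.79592 (working shown to 5 dp, full precision carried).
Site B: N=103, proportions 0.00971, 0.01942, 0.13592, 0.12621, 0.04854, 0.66019, giving 1−D = 0.52691.
Difference = |0.79592 − 0.52691| = 0.26901, i.e. 0.269 to 3 decimal places.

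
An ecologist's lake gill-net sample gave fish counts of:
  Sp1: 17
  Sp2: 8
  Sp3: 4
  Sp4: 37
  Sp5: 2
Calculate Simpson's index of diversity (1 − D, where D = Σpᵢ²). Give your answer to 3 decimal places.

Total N = 17+8+4+37+2 = 68, so the proportions are 0.25, 0.11765, 0.05882, 0.54412, 0.02941 (working shown to 5 dp, full precision carried).
D = 0.25² + 0.11765² + 0.05882² + 0.54412² + 0.02941² = 0.06250 + 0.01384 + 0.00346 + 0.29606 + 0.00087 = 0.37673.
So 1 − D = 0.62327, i.e. 0.623 to 3 decimal places.

0.623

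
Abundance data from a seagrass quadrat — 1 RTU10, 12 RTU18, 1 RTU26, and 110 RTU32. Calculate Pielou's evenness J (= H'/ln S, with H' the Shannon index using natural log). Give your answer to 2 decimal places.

0.30

Total N = 1+12+1+110 = 124, so the proportions are 0.0081, 0.0968, 0.0081, 0.8871 (working shown to 4 dp, full precision carried).
H' = −Σ pᵢ ln pᵢ = −((-0.0389) + (-0.2260) + (-0.0389) + (-0.1063)) = 0.4100.
With S = 4 species, ln S = 1.3863, so J = 0.4100/1.3863 = 0.2958, i.e. 0.30 to 2 decimal places.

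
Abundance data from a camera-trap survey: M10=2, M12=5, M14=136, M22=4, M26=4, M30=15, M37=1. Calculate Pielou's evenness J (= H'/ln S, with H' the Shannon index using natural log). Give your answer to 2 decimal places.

Total N = 2+5+136+4+4+15+1 = 167, so the proportions are 0.012, 0.0299, 0.8144, 0.024, 0.024, 0.0898, 0.006 (working shown to 4 dp, full precision carried).
H' = −Σ pᵢ ln pᵢ = −((-0.0530) + (-0.1050) + (-0.1672) + (-0.0894) + (-0.0894) + (-0.2165) + (-0.0306)) = 0.7511.
With S = 7 species, ln S = 1.9459, so J = 0.7511/1.9459 = 0.3860, i.e. 0.39 to 2 decimal places.

0.39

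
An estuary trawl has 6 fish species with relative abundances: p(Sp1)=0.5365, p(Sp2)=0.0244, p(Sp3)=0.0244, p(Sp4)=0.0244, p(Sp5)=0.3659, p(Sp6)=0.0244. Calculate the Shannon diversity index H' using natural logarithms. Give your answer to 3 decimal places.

Each pᵢ ln pᵢ term (working shown to 5 dp, full precision carried): 0.5365×(-0.62269)=-0.33407, 0.0244×(-3.71317)=-0.09060, 0.0244×(-3.71317)=-0.09060, 0.0244×(-3.71317)=-0.09060, 0.3659×(-1.00540)=-0.36787, 0.0244×(-3.71317)=-0.09060.
Sum = -1.06435, so H' = 1.064.

1.064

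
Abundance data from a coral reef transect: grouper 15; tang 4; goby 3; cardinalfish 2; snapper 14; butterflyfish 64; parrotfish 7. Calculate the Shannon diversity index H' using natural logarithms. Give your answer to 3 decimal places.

1.319

Total N = 15+4+3+2+14+64+7 = 109, so the proportions are 0.13761, 0.0367, 0.02752, 0.01835, 0.12844, 0.58716, 0.06422 (working shown to 5 dp, full precision carried).
Each pᵢ ln pᵢ term: 0.13761×(-1.98330)=-0.27293, 0.0367×(-3.30505)=-0.12129, 0.02752×(-3.59274)=-0.09888, 0.01835×(-3.99820)=-0.07336, 0.12844×(-2.05229)=-0.26360, 0.58716×(-0.53246)=-0.31264, 0.06422×(-2.74544)=-0.17631.
Sum = -1.31901, so H' = 1.319.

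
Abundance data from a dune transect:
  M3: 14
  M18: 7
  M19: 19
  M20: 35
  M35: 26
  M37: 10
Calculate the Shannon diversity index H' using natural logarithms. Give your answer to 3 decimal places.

1.658

Total N = 14+7+19+35+26+10 = 111, so the proportions are 0.12613, 0.06306, 0.17117, 0.31532, 0.23423, 0.09009 (working shown to 5 dp, full precision carried).
Each pᵢ ln pᵢ term: 0.12613×(-2.07047)=-0.26114, 0.06306×(-2.76362)=-0.17428, 0.17117×(-1.76509)=-0.30213, 0.31532×(-1.15418)=-0.36393, 0.23423×(-1.45143)=-0.33998, 0.09009×(-2.40695)=-0.21684.
Sum = -1.65830, so H' = 1.658.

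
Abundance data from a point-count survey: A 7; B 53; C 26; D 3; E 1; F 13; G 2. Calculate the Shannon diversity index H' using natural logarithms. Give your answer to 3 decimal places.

1.351

Total N = 7+53+26+3+1+13+2 = 105, so the proportions are 0.06667, 0.50476, 0.24762, 0.02857, 0.00952, 0.12381, 0.01905 (working shown to 5 dp, full precision carried).
Each pᵢ ln pᵢ term: 0.06667×(-2.70805)=-0.18054, 0.50476×(-0.68367)=-0.34509, 0.24762×(-1.39586)=-0.34564, 0.02857×(-3.55535)=-0.10158, 0.00952×(-4.65396)=-0.04432, 0.12381×(-2.08901)=-0.25864, 0.01905×(-3.96081)=-0.07544.
Sum = -1.35126, so H' = 1.351.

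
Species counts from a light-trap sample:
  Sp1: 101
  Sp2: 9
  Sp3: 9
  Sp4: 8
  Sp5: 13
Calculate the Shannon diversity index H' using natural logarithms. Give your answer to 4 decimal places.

Total N = 101+9+9+8+13 = 140, so the proportions are 0.721429, 0.064286, 0.064286, 0.057143, 0.092857 (working shown to 6 dp, full precision carried).
Each pᵢ ln pᵢ term: 0.721429×(-0.326522)=-0.235562, 0.064286×(-2.744418)=-0.176427, 0.064286×(-2.744418)=-0.176427, 0.057143×(-2.862201)=-0.163554, 0.092857×(-2.376693)=-0.220693.
Sum = -0.972663, so H' = 0.9727.

0.9727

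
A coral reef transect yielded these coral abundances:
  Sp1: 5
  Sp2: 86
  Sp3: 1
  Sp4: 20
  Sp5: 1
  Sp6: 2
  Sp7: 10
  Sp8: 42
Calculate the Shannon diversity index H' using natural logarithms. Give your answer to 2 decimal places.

1.33

Total N = 5+86+1+20+1+2+10+42 = 167, so the proportions are 0.0299, 0.515, 0.006, 0.1198, 0.006, 0.012, 0.0599, 0.2515 (working shown to 4 dp, full precision carried).
Each pᵢ ln pᵢ term: 0.0299×(-3.5086)=-0.1050, 0.515×(-0.6636)=-0.3418, 0.006×(-5.1180)=-0.0306, 0.1198×(-2.1223)=-0.2542, 0.006×(-5.1180)=-0.0306, 0.012×(-4.4248)=-0.0530, 0.0599×(-2.8154)=-0.1686, 0.2515×(-1.3803)=-0.3471.
Sum = -1.3310, so H' = 1.33.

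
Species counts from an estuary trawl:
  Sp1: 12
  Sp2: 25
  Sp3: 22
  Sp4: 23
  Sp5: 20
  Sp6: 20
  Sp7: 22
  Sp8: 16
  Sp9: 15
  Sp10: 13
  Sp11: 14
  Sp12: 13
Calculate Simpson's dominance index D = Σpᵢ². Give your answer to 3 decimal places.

0.088

Total N = 12+25+22+23+20+20+22+16+15+13+14+13 = 215, so the proportions are 0.05581, 0.11628, 0.10233, 0.10698, 0.09302, 0.09302, 0.10233, 0.07442, 0.06977, 0.06047, 0.06512, 0.06047 (working shown to 5 dp, full precision carried).
D = 0.05581² + 0.11628² + 0.10233² + 0.10698² + 0.09302² + 0.09302² + 0.10233² + 0.07442² + 0.06977² + 0.06047² + 0.06512² + 0.06047² = 0.00312 + 0.01352 + 0.01047 + 0.01144 + 0.00865 + 0.00865 + 0.01047 + 0.00554 + 0.00487 + 0.00366 + 0.00424 + 0.00366 = 0.08829.
To 3 decimal places, D = 0.088.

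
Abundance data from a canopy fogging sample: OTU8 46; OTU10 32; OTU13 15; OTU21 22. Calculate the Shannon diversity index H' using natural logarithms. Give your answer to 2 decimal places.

1.30

Total N = 46+32+15+22 = 115, so the proportions are 0.4, 0.2783, 0.1304, 0.1913 (working shown to 4 dp, full precision carried).
Each pᵢ ln pᵢ term: 0.4×(-0.9163)=-0.3665, 0.2783×(-1.2792)=-0.3560, 0.1304×(-2.0369)=-0.2657, 0.1913×(-1.6539)=-0.3164.
Sum = -1.3045, so H' = 1.30.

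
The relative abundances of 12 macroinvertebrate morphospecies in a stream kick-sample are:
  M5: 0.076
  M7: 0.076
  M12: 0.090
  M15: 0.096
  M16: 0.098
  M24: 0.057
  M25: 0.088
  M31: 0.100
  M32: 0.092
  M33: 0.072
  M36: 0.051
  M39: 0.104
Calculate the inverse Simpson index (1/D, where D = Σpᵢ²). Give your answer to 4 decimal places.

D = 0.076² + 0.076² + 0.09² + 0.096² + 0.098² + 0.057² + 0.088² + 0.1² + 0.092² + 0.072² + 0.051² + 0.104² = 0.005776000 + 0.005776000 + 0.008100000 + 0.009216000 + 0.009604000 + 0.003249000 + 0.007744000 + 0.010000000 + 0.008464000 + 0.005184000 + 0.002601000 + 0.010816000 = 0.086530000 (working shown to 9 dp, full precision carried).
So 1/D = 11.556686, i.e. 11.5567 to 4 decimal places.

11.5567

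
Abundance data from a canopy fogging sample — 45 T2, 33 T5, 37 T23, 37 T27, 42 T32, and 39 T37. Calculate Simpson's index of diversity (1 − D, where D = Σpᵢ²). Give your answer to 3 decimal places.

Total N = 45+33+37+37+42+39 = 233, so the proportions are 0.19313, 0.14163, 0.1588, 0.1588, 0.18026, 0.16738 (working shown to 5 dp, full precision carried).
D = 0.19313² + 0.14163² + 0.1588² + 0.1588² + 0.18026² + 0.16738² = 0.03730 + 0.02006 + 0.02522 + 0.02522 + 0.03249 + 0.02802 = 0.16830.
So 1 − D = 0.83170, i.e. 0.832 to 3 decimal places.

0.832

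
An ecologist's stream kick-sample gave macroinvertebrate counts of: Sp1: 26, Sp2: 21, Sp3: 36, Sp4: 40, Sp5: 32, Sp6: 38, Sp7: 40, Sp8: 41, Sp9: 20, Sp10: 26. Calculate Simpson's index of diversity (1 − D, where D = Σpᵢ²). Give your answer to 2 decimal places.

0.89

Total N = 26+21+36+40+32+38+40+41+20+26 = 320, so the proportions are 0.0813, 0.0656, 0.1125, 0.125, 0.1, 0.1187, 0.125, 0.1281, 0.0625, 0.0813 (working shown to 4 dp, full precision carried).
D = 0.0813² + 0.0656² + 0.1125² + 0.125² + 0.1² + 0.1187² + 0.125² + 0.1281² + 0.0625² + 0.0813² = 0.0066 + 0.0043 + 0.0127 + 0.0156 + 0.0100 + 0.0141 + 0.0156 + 0.0164 + 0.0039 + 0.0066 = 0.1058.
So 1 − D = 0.8942, i.e. 0.89 to 2 decimal places.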